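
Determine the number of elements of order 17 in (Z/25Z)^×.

0

φ(25) = φ(5^2) = 5·(5−1) = 20 = 2^2 · 5.
(Z/25Z)^× is cyclic (|G| = 20); a cyclic group of order m has exactly φ(d) elements of each order d | m, and none otherwise.
17 does not divide 20, so no element of (Z/25Z)^× has order 17.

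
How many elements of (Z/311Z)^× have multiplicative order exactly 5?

4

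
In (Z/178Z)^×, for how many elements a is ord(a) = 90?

0

φ(178) = φ(2)·φ(89) = 1·88 = 88 = 2^3 · 11.
In a cyclic group of order 88, there are φ(d) elements of order d for each divisor d of 88, and zero for non-divisors.
Here 88 is not a multiple of 90, so there are no elements of order 90.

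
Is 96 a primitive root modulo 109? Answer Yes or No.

φ(109) = 109 − 1 = 108 = 2^2 · 3^3.
96 is a primitive root mod 109 iff 96^(φ(109)/q) ≢ 1 for every prime q | φ(109), i.e. q ∈ {2, 3}.
96^54 ≡ 108 (mod 109)  [q = 2: ≢ 1 ✓]
96^36 ≡ 63 (mod 109)  [q = 3: ≢ 1 ✓]
None equal 1, so ord_109(96) = 108: 96 is a primitive root.

Yes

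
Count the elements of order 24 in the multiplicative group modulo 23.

0

φ(23) = 23 − 1 = 22 = 2 · 11.
Since (Z/23Z)^× is cyclic of order 22, the number of elements of order d is φ(d) when d | 22 and 0 otherwise.
Since 24 ∤ 22, the count is 0.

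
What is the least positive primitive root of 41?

6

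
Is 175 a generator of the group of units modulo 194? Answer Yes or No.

φ(194) = φ(2)·φ(97) = 1·96 = 96 = 2^5 · 3.
Test 175^(96/q) mod 194 for each prime factor q of 96:
175^48 ≡ 193 (mod 194)  [q = 2: ≢ 1 ✓]
175^32 ≡ 1 (mod 194)  [q = 3: ≡ 1 ✗]
175^32 ≡ 1 shows ord(175) | 32, strictly less than φ(194); not a primitive root.

No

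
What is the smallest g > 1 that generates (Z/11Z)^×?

2

φ(11) = 11 − 1 = 10 = 2 · 5.
Test candidates g = 2, 3, … against the prime factors q ∈ {2, 5} of φ(11): g is a generator iff g^(10/q) ≢ 1 for every such q.
g = 2: 2^5 ≡ 10; 2^2 ≡ 4 — none is 1, so 2 is a primitive root.
The smallest primitive root modulo 11 is 2.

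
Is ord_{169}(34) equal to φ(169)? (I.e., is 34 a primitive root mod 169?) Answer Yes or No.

No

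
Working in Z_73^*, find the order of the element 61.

Since 61 ∈ (Z/73Z)^×, its order divides φ(73) = 73 − 1 = 72 = 2^3 · 3^2.
Divisors of 72: 1, 2, 3, 4, 6, 8, 9, 12, 18, 24, 36, 72.
Compute 61^d (mod 73) for the divisors d until we hit 1:
61^1 ≡ 61 (mod 73)
61^2 ≡ 71 (mod 73)
61^3 ≡ 24 (mod 73)
61^4 ≡ 4 (mod 73)
61^6 ≡ 65 (mod 73)
61^8 ≡ 16 (mod 73)
61^9 ≡ 27 (mod 73)
61^12 ≡ 64 (mod 73)
61^18 ≡ 72 (mod 73)
61^24 ≡ 8 (mod 73)
61^36 ≡ 1 (mod 73) ✓
So ord_73(61) = 36.

36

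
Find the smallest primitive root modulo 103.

5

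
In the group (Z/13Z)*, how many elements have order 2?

1

φ(13) = 13 − 1 = 12 = 2^2 · 3.
(Z/13Z)^× is cyclic (|G| = 12); a cyclic group of order m has exactly φ(d) elements of each order d | m, and none otherwise.
2 | 12, and φ(2) = 2 − 1 = 1.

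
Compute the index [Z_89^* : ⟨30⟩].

ord(30) | φ(89) = 89 − 1 = 88 = 2^3 · 11.
Divisors of 88: 1, 2, 4, 8, 11, 22, 44, 88.
Check 30^d mod 89 for each divisor in increasing order:
30^1 ≡ 30 (mod 89)
30^2 ≡ 10 (mod 89)
30^4 ≡ 11 (mod 89)
30^8 ≡ 32 (mod 89)
30^11 ≡ 77 (mod 89)
30^22 ≡ 55 (mod 89)
30^44 ≡ 88 (mod 89)
30^88 ≡ 1 (mod 89) ✓
So ord_89(30) = 88, hence |⟨30⟩| = 88.
[(Z/89Z)^× : ⟨30⟩] = 88/88 = 1.

1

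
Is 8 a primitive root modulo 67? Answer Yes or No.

No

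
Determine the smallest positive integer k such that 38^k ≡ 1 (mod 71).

The order of 38 must divide φ(71) = 71 − 1 = 70 = 2 · 5 · 7.
Divisors of 70: 1, 2, 5, 7, 10, 14, 35, 70.
Check 38^d mod 71 for each divisor in increasing order:
38^1 ≡ 38 (mod 71)
38^2 ≡ 24 (mod 71)
38^5 ≡ 20 (mod 71)
38^7 ≡ 54 (mod 71)
38^10 ≡ 45 (mod 71)
38^14 ≡ 5 (mod 71)
38^35 ≡ 1 (mod 71) ✓
The smallest such exponent is 35, so the order of 38 is 35.

35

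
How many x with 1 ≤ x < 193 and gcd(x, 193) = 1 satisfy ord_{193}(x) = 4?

φ(193) = 193 − 1 = 192 = 2^6 · 3.
(Z/193Z)^× is cyclic (|G| = 192); a cyclic group of order m has exactly φ(d) elements of each order d | m, and none otherwise.
4 = 2^2 divides 192, and φ(4) = 2.

2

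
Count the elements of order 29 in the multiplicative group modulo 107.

φ(107) = 107 − 1 = 106 = 2 · 53.
Since (Z/107Z)^× is cyclic of order 106, the number of elements of order d is φ(d) when d | 106 and 0 otherwise.
Here 106 is not a multiple of 29, so there are no elements of order 29.

0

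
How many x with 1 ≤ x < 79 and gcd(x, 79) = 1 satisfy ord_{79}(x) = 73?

φ(79) = 79 − 1 = 78 = 2 · 3 · 13.
(Z/79Z)^× is cyclic (|G| = 78); a cyclic group of order m has exactly φ(d) elements of each order d | m, and none otherwise.
Since 73 ∤ 78, the count is 0.

0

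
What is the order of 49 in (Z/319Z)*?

By Lagrange's theorem, ord_319(49) divides φ(319) = φ(11·29) = (11−1)·(29−1) = 10·28 = 280 = 2^3 · 5 · 7.
Divisors of 280: 1, 2, 4, 5, 7, 8, 10, 14, 20, 28, 35, 40, 56, 70, 140, 280.
Compute 49^d (mod 319) for the divisors d until we hit 1:
49^1 ≡ 49 (mod 319)
49^2 ≡ 168 (mod 319)
49^4 ≡ 152 (mod 319)
49^5 ≡ 111 (mod 319)
49^7 ≡ 146 (mod 319)
49^8 ≡ 136 (mod 319)
49^10 ≡ 199 (mod 319)
49^14 ≡ 262 (mod 319)
49^20 ≡ 45 (mod 319)
49^28 ≡ 59 (mod 319)
49^35 ≡ 1 (mod 319) ✓
The smallest such exponent is 35, so the order of 49 is 35.

35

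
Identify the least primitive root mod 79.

φ(79) = 79 − 1 = 78 = 2 · 3 · 13.
Test candidates g = 2, 3, … against the prime factors q ∈ {2, 3, 13} of φ(79): g is a generator iff g^(78/q) ≢ 1 for every such q.
g = 2: 2^39 ≡ 1 — hits 1, so not a primitive root.
g = 3: 3^39 ≡ 78; 3^26 ≡ 23; 3^6 ≡ 18 — none is 1, so 3 is a primitive root.
Hence the least primitive root of 79 is 3.

3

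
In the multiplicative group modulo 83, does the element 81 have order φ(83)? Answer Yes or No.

φ(83) = 83 − 1 = 82 = 2 · 41.
It suffices to check that the order of 81 is not a proper divisor of 82: compute 81^(82/q) for q ∈ {2, 41}.
81^41 ≡ 1 (mod 83)  [q = 2: ≡ 1 ✗]
81^2 ≡ 4 (mod 83)  [q = 41: ≢ 1 ✓]
The check at q = 2 fails, so 81 generates a proper subgroup.

No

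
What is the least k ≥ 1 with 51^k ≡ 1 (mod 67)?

By Lagrange's theorem, ord_67(51) divides φ(67) = 67 − 1 = 66 = 2 · 3 · 11.
Divisors of 66: 1, 2, 3, 6, 11, 22, 33, 66.
Test each divisor d:
51^1 ≡ 51 (mod 67)
51^2 ≡ 55 (mod 67)
51^3 ≡ 58 (mod 67)
51^6 ≡ 14 (mod 67)
51^11 ≡ 38 (mod 67)
51^22 ≡ 37 (mod 67)
51^33 ≡ 66 (mod 67)
51^66 ≡ 1 (mod 67) ✓
The smallest such exponent is 66, so the order of 51 is 66.

66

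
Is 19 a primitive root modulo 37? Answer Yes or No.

Yes

φ(37) = 37 − 1 = 36 = 2^2 · 3^2.
19 is a primitive root mod 37 iff 19^(φ(37)/q) ≢ 1 for every prime q | φ(37), i.e. q ∈ {2, 3}.
19^18 ≡ 36 (mod 37)  [q = 2: ≢ 1 ✓]
19^12 ≡ 10 (mod 37)  [q = 3: ≢ 1 ✓]
None equal 1, so ord_37(19) = 36: 19 is a primitive root.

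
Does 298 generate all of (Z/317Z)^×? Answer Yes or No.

Yes

φ(317) = 317 − 1 = 316 = 2^2 · 79.
Test 298^(316/q) mod 317 for each prime factor q of 316:
298^158 ≡ 316 (mod 317)  [q = 2: ≢ 1 ✓]
298^4 ≡ 34 (mod 317)  [q = 79: ≢ 1 ✓]
Every test exponent gives a nontrivial residue, hence 298 generates the full group.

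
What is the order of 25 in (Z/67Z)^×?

11

Since 25 ∈ (Z/67Z)^×, its order divides φ(67) = 67 − 1 = 66 = 2 · 3 · 11.
Divisors of 66: 1, 2, 3, 6, 11, 22, 33, 66.
Test each divisor d:
25^1 ≡ 25 (mod 67)
25^2 ≡ 22 (mod 67)
25^3 ≡ 14 (mod 67)
25^6 ≡ 62 (mod 67)
25^11 ≡ 1 (mod 67) ✓
Hence ord(25) = 11.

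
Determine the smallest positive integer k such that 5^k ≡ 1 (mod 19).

By Lagrange's theorem, ord_19(5) divides φ(19) = 19 − 1 = 18 = 2 · 3^2.
Divisors of 18: 1, 2, 3, 6, 9, 18.
Check 5^d mod 19 for each divisor in increasing order:
5^1 ≡ 5 (mod 19)
5^2 ≡ 6 (mod 19)
5^3 ≡ 11 (mod 19)
5^6 ≡ 7 (mod 19)
5^9 ≡ 1 (mod 19) ✓
Therefore the multiplicative order of 5 modulo 19 is 9.

9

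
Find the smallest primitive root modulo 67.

φ(67) = 67 − 1 = 66 = 2 · 3 · 11.
Test candidates g = 2, 3, … against the prime factors q ∈ {2, 3, 11} of φ(67): g is a generator iff g^(66/q) ≢ 1 for every such q.
g = 2: 2^33 ≡ 66; 2^22 ≡ 37; 2^6 ≡ 64 — none is 1, so 2 is a primitive root.
So 2 is the smallest generator of (Z/67Z)^×.

2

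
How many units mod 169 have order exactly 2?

1

φ(169) = φ(13^2) = 13·(13−1) = 156 = 2^2 · 3 · 13.
(Z/169Z)^× is cyclic (|G| = 156); a cyclic group of order m has exactly φ(d) elements of each order d | m, and none otherwise.
2 | 156, and φ(2) = 2 − 1 = 1.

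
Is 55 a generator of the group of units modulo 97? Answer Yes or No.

φ(97) = 97 − 1 = 96 = 2^5 · 3.
55 is a primitive root mod 97 iff 55^(φ(97)/q) ≢ 1 for every prime q | φ(97), i.e. q ∈ {2, 3}.
55^48 ≡ 96 (mod 97)  [q = 2: ≢ 1 ✓]
55^32 ≡ 1 (mod 97)  [q = 3: ≡ 1 ✗]
The check at q = 3 fails, so 55 generates a proper subgroup.

No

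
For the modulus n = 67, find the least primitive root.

φ(67) = 67 − 1 = 66 = 2 · 3 · 11.
Test candidates g = 2, 3, … against the prime factors q ∈ {2, 3, 11} of φ(67): g is a generator iff g^(66/q) ≢ 1 for every such q.
g = 2: 2^33 ≡ 66; 2^22 ≡ 37; 2^6 ≡ 64 — none is 1, so 2 is a primitive root.
So 2 is the smallest generator of (Z/67Z)^×.

2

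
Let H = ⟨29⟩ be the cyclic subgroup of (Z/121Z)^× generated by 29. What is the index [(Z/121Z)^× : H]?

1

By Lagrange's theorem, ord_121(29) divides φ(121) = φ(11^2) = 11·(11−1) = 110 = 2 · 5 · 11.
Divisors of 110: 1, 2, 5, 10, 11, 22, 55, 110.
Test each divisor d:
29^1 ≡ 29 (mod 121)
29^2 ≡ 115 (mod 121)
29^5 ≡ 76 (mod 121)
29^10 ≡ 89 (mod 121)
29^11 ≡ 40 (mod 121)
29^22 ≡ 27 (mod 121)
29^55 ≡ 120 (mod 121)
29^110 ≡ 1 (mod 121) ✓
Thus |⟨29⟩| = ord(29) = 110.
Index = |(Z/121Z)^×| / |⟨29⟩| = 110 / 110 = 1.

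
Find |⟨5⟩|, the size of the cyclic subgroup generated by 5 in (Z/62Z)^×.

3

The order of 5 must divide φ(62) = φ(2)·φ(31) = 1·30 = 30 = 2 · 3 · 5.
Divisors of 30: 1, 2, 3, 5, 6, 10, 15, 30.
Compute 5^d (mod 62) for the divisors d until we hit 1:
5^1 ≡ 5
5^2 ≡ 25
5^3 ≡ 1
Hence ord(5) = 3.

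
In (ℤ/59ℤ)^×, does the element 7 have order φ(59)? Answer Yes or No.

No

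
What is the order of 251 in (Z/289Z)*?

4

The order of 251 must divide φ(289) = φ(17^2) = 17·(17−1) = 272 = 2^4 · 17.
Divisors of 272: 1, 2, 4, 8, 16, 17, 34, 68, 136, 272.
Test each divisor d:
251^1 ≡ 251 (mod 289)
251^2 ≡ 288 (mod 289)
251^4 ≡ 1 (mod 289) ✓
The smallest such exponent is 4, so the order of 251 is 4.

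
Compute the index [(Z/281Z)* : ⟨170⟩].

Since 170 ∈ (Z/281Z)^×, its order divides φ(281) = 281 − 1 = 280 = 2^3 · 5 · 7.
Divisors of 280: 1, 2, 4, 5, 7, 8, 10, 14, 20, 28, 35, 40, 56, 70, 140, 280.
Compute 170^d (mod 281) for the divisors d until we hit 1:
170^1 ≡ 170 (mod 281)
170^2 ≡ 238 (mod 281)
170^4 ≡ 163 (mod 281)
170^5 ≡ 172 (mod 281)
170^7 ≡ 191 (mod 281)
170^8 ≡ 155 (mod 281)
170^10 ≡ 79 (mod 281)
170^14 ≡ 232 (mod 281)
170^20 ≡ 59 (mod 281)
170^28 ≡ 153 (mod 281)
170^35 ≡ 280 (mod 281)
170^40 ≡ 109 (mod 281)
170^56 ≡ 86 (mod 281)
170^70 ≡ 1 (mod 281) ✓
Thus |⟨170⟩| = ord(170) = 70.
Index = |(Z/281Z)^×| / |⟨170⟩| = 280 / 70 = 4.

4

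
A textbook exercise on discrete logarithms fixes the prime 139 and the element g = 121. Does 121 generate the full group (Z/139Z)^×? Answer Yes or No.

φ(139) = 139 − 1 = 138 = 2 · 3 · 23.
121 is a primitive root mod 139 iff 121^(φ(139)/q) ≢ 1 for every prime q | φ(139), i.e. q ∈ {2, 3, 23}.
121^69 ≡ 1 (mod 139)  [q = 2: ≡ 1 ✗]
121^46 ≡ 42 (mod 139)  [q = 3: ≢ 1 ✓]
121^6 ≡ 36 (mod 139)  [q = 23: ≢ 1 ✓]
Since 121^69 ≡ 1, the order of 121 divides 69 < 138, so 121 is not a primitive root.

No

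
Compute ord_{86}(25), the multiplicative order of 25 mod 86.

21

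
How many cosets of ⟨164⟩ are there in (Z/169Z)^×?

The order of 164 must divide φ(169) = φ(13^2) = 13·(13−1) = 156 = 2^2 · 3 · 13.
Divisors of 156: 1, 2, 3, 4, 6, 12, 13, 26, 39, 52, 78, 156.
Compute 164^d (mod 169) for the divisors d until we hit 1:
164^1 ≡ 164 (mod 169)
164^2 ≡ 25 (mod 169)
164^3 ≡ 44 (mod 169)
164^4 ≡ 118 (mod 169)
164^6 ≡ 77 (mod 169)
164^12 ≡ 14 (mod 169)
164^13 ≡ 99 (mod 169)
164^26 ≡ 168 (mod 169)
164^39 ≡ 70 (mod 169)
164^52 ≡ 1 (mod 169) ✓
So ord_169(164) = 52, hence |⟨164⟩| = 52.
[(Z/169Z)^× : ⟨164⟩] = 156/52 = 3.

3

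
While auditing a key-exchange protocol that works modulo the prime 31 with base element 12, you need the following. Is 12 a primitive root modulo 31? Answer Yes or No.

Yes

φ(31) = 31 − 1 = 30 = 2 · 3 · 5.
12 is a primitive root mod 31 iff 12^(φ(31)/q) ≢ 1 for every prime q | φ(31), i.e. q ∈ {2, 3, 5}.
12^15 ≡ 30 (mod 31)  [q = 2: ≢ 1 ✓]
12^10 ≡ 25 (mod 31)  [q = 3: ≢ 1 ✓]
12^6 ≡ 2 (mod 31)  [q = 5: ≢ 1 ✓]
All checks pass, so 12 has order 30 and is a primitive root modulo 31.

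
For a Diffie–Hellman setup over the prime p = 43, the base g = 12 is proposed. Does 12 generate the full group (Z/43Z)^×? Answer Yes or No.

φ(43) = 43 − 1 = 42 = 2 · 3 · 7.
It suffices to check that the order of 12 is not a proper divisor of 42: compute 12^(42/q) for q ∈ {2, 3, 7}.
12^21 ≡ 42 (mod 43)  [q = 2: ≢ 1 ✓]
12^14 ≡ 36 (mod 43)  [q = 3: ≢ 1 ✓]
12^6 ≡ 21 (mod 43)  [q = 7: ≢ 1 ✓]
None equal 1, so ord_43(12) = 42: 12 is a primitive root.

Yes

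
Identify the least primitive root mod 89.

3

φ(89) = 89 − 1 = 88 = 2^3 · 11.
Test candidates g = 2, 3, … against the prime factors q ∈ {2, 11} of φ(89): g is a generator iff g^(88/q) ≢ 1 for every such q.
g = 2: 2^44 ≡ 1 — hits 1, so not a primitive root.
g = 3: 3^44 ≡ 88; 3^8 ≡ 64 — none is 1, so 3 is a primitive root.
The smallest primitive root modulo 89 is 3.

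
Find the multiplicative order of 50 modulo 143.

By Lagrange's theorem, ord_143(50) divides φ(143) = φ(11·13) = (11−1)·(13−1) = 10·12 = 120 = 2^3 · 3 · 5.
Divisors of 120: 1, 2, 3, 4, 5, 6, 8, 10, 12, 15, 20, 24, 30, 40, 60, 120.
Check 50^d mod 143 for each divisor in increasing order:
50^1 ≡ 50
50^2 ≡ 69
50^3 ≡ 18
50^4 ≡ 42
50^5 ≡ 98
50^6 ≡ 38
50^8 ≡ 48
50^10 ≡ 23
50^12 ≡ 14
50^15 ≡ 109
50^20 ≡ 100
50^24 ≡ 53
50^30 ≡ 12
50^40 ≡ 133
50^60 ≡ 1
Therefore the multiplicative order of 50 modulo 143 is 60.

60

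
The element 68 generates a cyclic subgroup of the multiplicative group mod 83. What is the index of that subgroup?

2

The order of 68 must divide φ(83) = 83 − 1 = 82 = 2 · 41.
Divisors of 82: 1, 2, 41, 82.
Check 68^d mod 83 for each divisor in increasing order:
68^1 ≡ 68
68^2 ≡ 59
68^41 ≡ 1
So ord_83(68) = 41, hence |⟨68⟩| = 41.
The index is φ(83) / ord(68) = 82 / 41 = 2.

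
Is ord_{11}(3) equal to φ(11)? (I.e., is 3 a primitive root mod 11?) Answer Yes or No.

φ(11) = 11 − 1 = 10 = 2 · 5.
Test 3^(10/q) mod 11 for each prime factor q of 10:
3^5 ≡ 1 (mod 11)  [q = 2: ≡ 1 ✗]
3^2 ≡ 9 (mod 11)  [q = 5: ≢ 1 ✓]
The check at q = 2 fails, so 3 generates a proper subgroup.

No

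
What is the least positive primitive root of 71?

φ(71) = 71 − 1 = 70 = 2 · 5 · 7.
Test candidates g = 2, 3, … against the prime factors q ∈ {2, 5, 7} of φ(71): g is a generator iff g^(70/q) ≢ 1 for every such q.
g = 2: 2^35 ≡ 1 — hits 1, so not a primitive root.
g = 3: 3^35 ≡ 1 — hits 1, so not a primitive root.
g = 4: 4^35 ≡ 1 — hits 1, so not a primitive root.
g = 5: 5^35 ≡ 1 — hits 1, so not a primitive root.
g = 6: 6^35 ≡ 1 — hits 1, so not a primitive root.
g = 7: 7^35 ≡ 70; 7^14 ≡ 54; 7^10 ≡ 45 — none is 1, so 7 is a primitive root.
So 7 is the smallest generator of (Z/71Z)^×.

7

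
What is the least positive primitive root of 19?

2

φ(19) = 19 − 1 = 18 = 2 · 3^2.
Test candidates g = 2, 3, … against the prime factors q ∈ {2, 3} of φ(19): g is a generator iff g^(18/q) ≢ 1 for every such q.
g = 2: 2^9 ≡ 18; 2^6 ≡ 7 — none is 1, so 2 is a primitive root.
So 2 is the smallest generator of (Z/19Z)^×.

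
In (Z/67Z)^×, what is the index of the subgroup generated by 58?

3

ord(58) | φ(67) = 67 − 1 = 66 = 2 · 3 · 11.
Divisors of 66: 1, 2, 3, 6, 11, 22, 33, 66.
Check 58^d mod 67 for each divisor in increasing order:
58^1 ≡ 58 (mod 67)
58^2 ≡ 14 (mod 67)
58^3 ≡ 8 (mod 67)
58^6 ≡ 64 (mod 67)
58^11 ≡ 66 (mod 67)
58^22 ≡ 1 (mod 67) ✓
So ord_67(58) = 22, hence |⟨58⟩| = 22.
Index = |(Z/67Z)^×| / |⟨58⟩| = 66 / 22 = 3.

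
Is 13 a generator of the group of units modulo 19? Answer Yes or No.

Yes

φ(19) = 19 − 1 = 18 = 2 · 3^2.
It suffices to check that the order of 13 is not a proper divisor of 18: compute 13^(18/q) for q ∈ {2, 3}.
13^9 ≡ 18 (mod 19)  [q = 2: ≢ 1 ✓]
13^6 ≡ 11 (mod 19)  [q = 3: ≢ 1 ✓]
All checks pass, so 13 has order 18 and is a primitive root modulo 19.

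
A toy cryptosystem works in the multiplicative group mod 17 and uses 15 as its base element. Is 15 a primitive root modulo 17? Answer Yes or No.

No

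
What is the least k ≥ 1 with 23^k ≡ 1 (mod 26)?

Since 23 ∈ (Z/26Z)^×, its order divides φ(26) = φ(2)·φ(13) = 1·12 = 12 = 2^2 · 3.
Divisors of 12: 1, 2, 3, 4, 6, 12.
Evaluate successive powers at the divisors of 12:
23^1 ≡ 23 (mod 26)
23^2 ≡ 9 (mod 26)
23^3 ≡ 25 (mod 26)
23^4 ≡ 3 (mod 26)
23^6 ≡ 1 (mod 26) ✓
The smallest such exponent is 6, so the order of 23 is 6.

6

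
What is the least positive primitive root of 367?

6

φ(367) = 367 − 1 = 366 = 2 · 3 · 61.
g is a primitive root iff g^(366/q) ≢ 1 (mod 367) for each prime q ∈ {2, 3, 61}.
g = 2: 2^183 ≡ 1 — hits 1, so not a primitive root.
g = 3: 3^183 ≡ 366; 3^122 ≡ 1 — hits 1, so not a primitive root.
g = 4: 4^183 ≡ 1 — hits 1, so not a primitive root.
g = 5: 5^183 ≡ 366; 5^122 ≡ 1 — hits 1, so not a primitive root.
g = 6: 6^183 ≡ 366; 6^122 ≡ 283; 6^6 ≡ 47 — none is 1, so 6 is a primitive root.
Hence the least primitive root of 367 is 6.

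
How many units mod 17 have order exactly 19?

φ(17) = 17 − 1 = 16 = 2^4.
In a cyclic group of order 16, there are φ(d) elements of order d for each divisor d of 16, and zero for non-divisors.
Here 16 is not a multiple of 19, so there are no elements of order 19.

0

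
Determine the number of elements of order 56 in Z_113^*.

φ(113) = 113 − 1 = 112 = 2^4 · 7.
In a cyclic group of order 112, there are φ(d) elements of order d for each divisor d of 112, and zero for non-divisors.
56 = 2^3 · 7 divides 112, and φ(56) = 24.

24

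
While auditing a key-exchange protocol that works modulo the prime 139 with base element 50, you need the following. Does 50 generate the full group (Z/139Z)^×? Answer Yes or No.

Yes

φ(139) = 139 − 1 = 138 = 2 · 3 · 23.
Test 50^(138/q) mod 139 for each prime factor q of 138:
50^69 ≡ 138 (mod 139)  [q = 2: ≢ 1 ✓]
50^46 ≡ 42 (mod 139)  [q = 3: ≢ 1 ✓]
50^6 ≡ 131 (mod 139)  [q = 23: ≢ 1 ✓]
All checks pass, so 50 has order 138 and is a primitive root modulo 139.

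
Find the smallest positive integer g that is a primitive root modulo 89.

3

φ(89) = 89 − 1 = 88 = 2^3 · 11.
g is a primitive root iff g^(88/q) ≢ 1 (mod 89) for each prime q ∈ {2, 11}.
g = 2: 2^44 ≡ 1 — hits 1, so not a primitive root.
g = 3: 3^44 ≡ 88; 3^8 ≡ 64 — none is 1, so 3 is a primitive root.
Hence the least primitive root of 89 is 3.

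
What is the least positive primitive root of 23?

φ(23) = 23 − 1 = 22 = 2 · 11.
g is a primitive root iff g^(22/q) ≢ 1 (mod 23) for each prime q ∈ {2, 11}.
g = 2: 2^11 ≡ 1 — hits 1, so not a primitive root.
g = 3: 3^11 ≡ 1 — hits 1, so not a primitive root.
g = 4: 4^11 ≡ 1 — hits 1, so not a primitive root.
g = 5: 5^11 ≡ 22; 5^2 ≡ 2 — none is 1, so 5 is a primitive root.
So 5 is the smallest generator of (Z/23Z)^×.

5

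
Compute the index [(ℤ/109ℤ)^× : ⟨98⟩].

By Lagrange's theorem, ord_109(98) divides φ(109) = 109 − 1 = 108 = 2^2 · 3^3.
Divisors of 108: 1, 2, 3, 4, 6, 9, 12, 18, 27, 36, 54, 108.
Compute 98^d (mod 109) for the divisors d until we hit 1:
98^1 ≡ 98 (mod 109)
98^2 ≡ 12 (mod 109)
98^3 ≡ 86 (mod 109)
98^4 ≡ 35 (mod 109)
98^6 ≡ 93 (mod 109)
98^9 ≡ 41 (mod 109)
98^12 ≡ 38 (mod 109)
98^18 ≡ 46 (mod 109)
98^27 ≡ 33 (mod 109)
98^36 ≡ 45 (mod 109)
98^54 ≡ 108 (mod 109)
98^108 ≡ 1 (mod 109) ✓
So ord_109(98) = 108, hence |⟨98⟩| = 108.
[(Z/109Z)^× : ⟨98⟩] = 108/108 = 1.

1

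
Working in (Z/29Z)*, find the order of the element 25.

7

Since 25 ∈ (Z/29Z)^×, its order divides φ(29) = 29 − 1 = 28 = 2^2 · 7.
Divisors of 28: 1, 2, 4, 7, 14, 28.
Test each divisor d:
25^1 ≡ 25 (mod 29)
25^2 ≡ 16 (mod 29)
25^4 ≡ 24 (mod 29)
25^7 ≡ 1 (mod 29) ✓
The smallest such exponent is 7, so the order of 25 is 7.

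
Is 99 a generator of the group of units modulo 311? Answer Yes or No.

φ(311) = 311 − 1 = 310 = 2 · 5 · 31.
99 is a primitive root mod 311 iff 99^(φ(311)/q) ≢ 1 for every prime q | φ(311), i.e. q ∈ {2, 5, 31}.
99^155 ≡ 310 (mod 311)  [q = 2: ≢ 1 ✓]
99^62 ≡ 6 (mod 311)  [q = 5: ≢ 1 ✓]
99^10 ≡ 300 (mod 311)  [q = 31: ≢ 1 ✓]
None equal 1, so ord_311(99) = 310: 99 is a primitive root.

Yes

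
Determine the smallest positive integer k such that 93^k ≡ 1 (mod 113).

112

By Lagrange's theorem, ord_113(93) divides φ(113) = 113 − 1 = 112 = 2^4 · 7.
Divisors of 112: 1, 2, 4, 7, 8, 14, 16, 28, 56, 112.
Compute 93^d (mod 113) for the divisors d until we hit 1:
93^1 ≡ 93 (mod 113)
93^2 ≡ 61 (mod 113)
93^4 ≡ 105 (mod 113)
93^7 ≡ 42 (mod 113)
93^8 ≡ 64 (mod 113)
93^14 ≡ 69 (mod 113)
93^16 ≡ 28 (mod 113)
93^28 ≡ 15 (mod 113)
93^56 ≡ 112 (mod 113)
93^112 ≡ 1 (mod 113) ✓
The smallest such exponent is 112, so the order of 93 is 112.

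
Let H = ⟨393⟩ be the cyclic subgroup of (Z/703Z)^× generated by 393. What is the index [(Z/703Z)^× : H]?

18

The order of 393 must divide φ(703) = φ(19·37) = (19−1)·(37−1) = 18·36 = 648 = 2^3 · 3^4.
Divisors of 648: 1, 2, 3, 4, 6, 8, 9, 12, 18, 24, 27, 36, 54, 72, 81, 108, 162, 216, 324, 648.
Test each divisor d:
393^1 ≡ 393 (mod 703)
393^2 ≡ 492 (mod 703)
393^3 ≡ 31 (mod 703)
393^4 ≡ 232 (mod 703)
393^6 ≡ 258 (mod 703)
393^8 ≡ 396 (mod 703)
393^9 ≡ 265 (mod 703)
393^12 ≡ 482 (mod 703)
393^18 ≡ 628 (mod 703)
393^24 ≡ 334 (mod 703)
393^27 ≡ 512 (mod 703)
393^36 ≡ 1 (mod 703) ✓
The order of 393 is 36, so the subgroup it generates has 36 elements.
Index = |(Z/703Z)^×| / |⟨393⟩| = 648 / 36 = 18.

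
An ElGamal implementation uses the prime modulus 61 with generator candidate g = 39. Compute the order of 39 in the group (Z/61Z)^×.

30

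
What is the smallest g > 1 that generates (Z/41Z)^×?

6

φ(41) = 41 − 1 = 40 = 2^3 · 5.
g is a primitive root iff g^(40/q) ≢ 1 (mod 41) for each prime q ∈ {2, 5}.
g = 2: 2^20 ≡ 1 — hits 1, so not a primitive root.
g = 3: 3^20 ≡ 40; 3^8 ≡ 1 — hits 1, so not a primitive root.
g = 4: 4^20 ≡ 1 — hits 1, so not a primitive root.
g = 5: 5^20 ≡ 1 — hits 1, so not a primitive root.
g = 6: 6^20 ≡ 40; 6^8 ≡ 10 — none is 1, so 6 is a primitive root.
So 6 is the smallest generator of (Z/41Z)^×.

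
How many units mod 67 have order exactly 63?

0

φ(67) = 67 − 1 = 66 = 2 · 3 · 11.
(Z/67Z)^× is cyclic (|G| = 66); a cyclic group of order m has exactly φ(d) elements of each order d | m, and none otherwise.
Since 63 ∤ 66, the count is 0.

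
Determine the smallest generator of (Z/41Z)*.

φ(41) = 41 − 1 = 40 = 2^3 · 5.
Test candidates g = 2, 3, … against the prime factors q ∈ {2, 5} of φ(41): g is a generator iff g^(40/q) ≢ 1 for every such q.
g = 2: 2^20 ≡ 1 — hits 1, so not a primitive root.
g = 3: 3^20 ≡ 40; 3^8 ≡ 1 — hits 1, so not a primitive root.
g = 4: 4^20 ≡ 1 — hits 1, so not a primitive root.
g = 5: 5^20 ≡ 1 — hits 1, so not a primitive root.
g = 6: 6^20 ≡ 40; 6^8 ≡ 10 — none is 1, so 6 is a primitive root.
Hence the least primitive root of 41 is 6.

6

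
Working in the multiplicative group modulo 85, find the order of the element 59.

ord(59) | φ(85) = φ(5·17) = (5−1)·(17−1) = 4·16 = 64 = 2^6.
Divisors of 64: 1, 2, 4, 8, 16, 32, 64.
Compute 59^d (mod 85) for the divisors d until we hit 1:
59^1 ≡ 59
59^2 ≡ 81
59^4 ≡ 16
59^8 ≡ 1
The smallest such exponent is 8, so the order of 59 is 8.

8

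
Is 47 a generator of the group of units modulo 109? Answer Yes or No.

Yes

φ(109) = 109 − 1 = 108 = 2^2 · 3^3.
Test 47^(108/q) mod 109 for each prime factor q of 108:
47^54 ≡ 108 (mod 109)  [q = 2: ≢ 1 ✓]
47^36 ≡ 45 (mod 109)  [q = 3: ≢ 1 ✓]
Every test exponent gives a nontrivial residue, hence 47 generates the full group.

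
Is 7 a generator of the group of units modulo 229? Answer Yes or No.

Yes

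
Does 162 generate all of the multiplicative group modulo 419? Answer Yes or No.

Yes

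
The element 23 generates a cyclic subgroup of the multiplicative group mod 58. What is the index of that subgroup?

The order of 23 must divide φ(58) = φ(2)·φ(29) = 1·28 = 28 = 2^2 · 7.
Divisors of 28: 1, 2, 4, 7, 14, 28.
Evaluate successive powers at the divisors of 28:
23^1 ≡ 23 (mod 58)
23^2 ≡ 7 (mod 58)
23^4 ≡ 49 (mod 58)
23^7 ≡ 1 (mod 58) ✓
Thus |⟨23⟩| = ord(23) = 7.
The index is φ(58) / ord(23) = 28 / 7 = 4.

4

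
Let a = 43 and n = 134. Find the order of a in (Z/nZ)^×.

22

ord(43) | φ(134) = φ(2)·φ(67) = 1·66 = 66 = 2 · 3 · 11.
Divisors of 66: 1, 2, 3, 6, 11, 22, 33, 66.
Evaluate successive powers at the divisors of 66:
43^1 ≡ 43 (mod 134)
43^2 ≡ 107 (mod 134)
43^3 ≡ 45 (mod 134)
43^6 ≡ 15 (mod 134)
43^11 ≡ 133 (mod 134)
43^22 ≡ 1 (mod 134) ✓
The smallest such exponent is 22, so the order of 43 is 22.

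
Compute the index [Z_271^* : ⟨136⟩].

The order of 136 must divide φ(271) = 271 − 1 = 270 = 2 · 3^3 · 5.
Divisors of 270: 1, 2, 3, 5, 6, 9, 10, 15, 18, 27, 30, 45, 54, 90, 135, 270.
Compute 136^d (mod 271) for the divisors d until we hit 1:
136^1 ≡ 136 (mod 271)
136^2 ≡ 68 (mod 271)
136^3 ≡ 34 (mod 271)
136^5 ≡ 144 (mod 271)
136^6 ≡ 72 (mod 271)
136^9 ≡ 9 (mod 271)
136^10 ≡ 140 (mod 271)
136^15 ≡ 106 (mod 271)
136^18 ≡ 81 (mod 271)
136^27 ≡ 187 (mod 271)
136^30 ≡ 125 (mod 271)
136^45 ≡ 242 (mod 271)
136^54 ≡ 10 (mod 271)
136^90 ≡ 28 (mod 271)
136^135 ≡ 1 (mod 271) ✓
So ord_271(136) = 135, hence |⟨136⟩| = 135.
The index is φ(271) / ord(136) = 270 / 135 = 2.

2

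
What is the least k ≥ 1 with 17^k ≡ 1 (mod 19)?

ord(17) | φ(19) = 19 − 1 = 18 = 2 · 3^2.
Divisors of 18: 1, 2, 3, 6, 9, 18.
Compute 17^d (mod 19) for the divisors d until we hit 1:
17^1 ≡ 17 (mod 19)
17^2 ≡ 4 (mod 19)
17^3 ≡ 11 (mod 19)
17^6 ≡ 7 (mod 19)
17^9 ≡ 1 (mod 19) ✓
The smallest such exponent is 9, so the order of 17 is 9.

9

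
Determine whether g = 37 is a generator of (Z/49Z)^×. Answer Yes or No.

φ(49) = φ(7^2) = 7·(7−1) = 42 = 2 · 3 · 7.
37 is a primitive root mod 49 iff 37^(φ(49)/q) ≢ 1 for every prime q | φ(49), i.e. q ∈ {2, 3, 7}.
37^21 ≡ 1 (mod 49)  [q = 2: ≡ 1 ✗]
37^14 ≡ 18 (mod 49)  [q = 3: ≢ 1 ✓]
37^6 ≡ 22 (mod 49)  [q = 7: ≢ 1 ✓]
37^21 ≡ 1 shows ord(37) | 21, strictly less than φ(49); not a primitive root.

No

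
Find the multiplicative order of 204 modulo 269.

67

ord(204) | φ(269) = 269 − 1 = 268 = 2^2 · 67.
Divisors of 268: 1, 2, 4, 67, 134, 268.
Compute 204^d (mod 269) for the divisors d until we hit 1:
204^1 ≡ 204
204^2 ≡ 190
204^4 ≡ 54
204^67 ≡ 1
So ord_269(204) = 67.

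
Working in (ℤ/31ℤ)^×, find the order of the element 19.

15

The order of 19 must divide φ(31) = 31 − 1 = 30 = 2 · 3 · 5.
Divisors of 30: 1, 2, 3, 5, 6, 10, 15, 30.
Compute 19^d (mod 31) for the divisors d until we hit 1:
19^1 ≡ 19 (mod 31)
19^2 ≡ 20 (mod 31)
19^3 ≡ 8 (mod 31)
19^5 ≡ 5 (mod 31)
19^6 ≡ 2 (mod 31)
19^10 ≡ 25 (mod 31)
19^15 ≡ 1 (mod 31) ✓
So ord_31(19) = 15.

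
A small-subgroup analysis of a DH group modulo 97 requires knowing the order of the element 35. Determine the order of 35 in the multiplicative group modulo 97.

3

The order of 35 must divide φ(97) = 97 − 1 = 96 = 2^5 · 3.
Divisors of 96: 1, 2, 3, 4, 6, 8, 12, 16, 24, 32, 48, 96.
Compute 35^d (mod 97) for the divisors d until we hit 1:
35^1 ≡ 35
35^2 ≡ 61
35^3 ≡ 1
Therefore the multiplicative order of 35 modulo 97 is 3.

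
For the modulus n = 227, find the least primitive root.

2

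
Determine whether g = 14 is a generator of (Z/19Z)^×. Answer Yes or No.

Yes

φ(19) = 19 − 1 = 18 = 2 · 3^2.
It suffices to check that the order of 14 is not a proper divisor of 18: compute 14^(18/q) for q ∈ {2, 3}.
14^9 ≡ 18 (mod 19)  [q = 2: ≢ 1 ✓]
14^6 ≡ 7 (mod 19)  [q = 3: ≢ 1 ✓]
All checks pass, so 14 has order 18 and is a primitive root modulo 19.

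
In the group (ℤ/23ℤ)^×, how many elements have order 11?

10

φ(23) = 23 − 1 = 22 = 2 · 11.
In a cyclic group of order 22, there are φ(d) elements of order d for each divisor d of 22, and zero for non-divisors.
11 | 22, and φ(11) = 11 − 1 = 10.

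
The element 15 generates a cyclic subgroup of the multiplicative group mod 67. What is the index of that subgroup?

6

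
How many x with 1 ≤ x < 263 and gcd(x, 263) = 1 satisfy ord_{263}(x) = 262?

φ(263) = 263 − 1 = 262 = 2 · 131.
In a cyclic group of order 262, there are φ(d) elements of order d for each divisor d of 262, and zero for non-divisors.
262 = 2 · 131 divides 262, and φ(262) = 130.

130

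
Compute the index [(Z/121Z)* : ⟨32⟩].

The order of 32 must divide φ(121) = φ(11^2) = 11·(11−1) = 110 = 2 · 5 · 11.
Divisors of 110: 1, 2, 5, 10, 11, 22, 55, 110.
Compute 32^d (mod 121) for the divisors d until we hit 1:
32^1 ≡ 32 (mod 121)
32^2 ≡ 56 (mod 121)
32^5 ≡ 43 (mod 121)
32^10 ≡ 34 (mod 121)
32^11 ≡ 120 (mod 121)
32^22 ≡ 1 (mod 121) ✓
Thus |⟨32⟩| = ord(32) = 22.
Index = |(Z/121Z)^×| / |⟨32⟩| = 110 / 22 = 5.

5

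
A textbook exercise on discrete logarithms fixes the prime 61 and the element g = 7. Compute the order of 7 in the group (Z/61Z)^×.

By Lagrange's theorem, ord_61(7) divides φ(61) = 61 − 1 = 60 = 2^2 · 3 · 5.
Divisors of 60: 1, 2, 3, 4, 5, 6, 10, 12, 15, 20, 30, 60.
Check 7^d mod 61 for each divisor in increasing order:
7^1 ≡ 7 (mod 61)
7^2 ≡ 49 (mod 61)
7^3 ≡ 38 (mod 61)
7^4 ≡ 22 (mod 61)
7^5 ≡ 32 (mod 61)
7^6 ≡ 41 (mod 61)
7^10 ≡ 48 (mod 61)
7^12 ≡ 34 (mod 61)
7^15 ≡ 11 (mod 61)
7^20 ≡ 47 (mod 61)
7^30 ≡ 60 (mod 61)
7^60 ≡ 1 (mod 61) ✓
Hence ord(7) = 60.

60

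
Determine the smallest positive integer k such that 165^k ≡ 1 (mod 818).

408

The order of 165 must divide φ(818) = φ(2)·φ(409) = 1·408 = 408 = 2^3 · 3 · 17.
Divisors of 408: 1, 2, 3, 4, 6, 8, 12, 17, 24, 34, 51, 68, 102, 136, 204, 408.
Compute 165^d (mod 818) for the divisors d until we hit 1:
165^1 ≡ 165 (mod 818)
165^2 ≡ 231 (mod 818)
165^3 ≡ 487 (mod 818)
165^4 ≡ 191 (mod 818)
165^6 ≡ 767 (mod 818)
165^8 ≡ 489 (mod 818)
165^12 ≡ 147 (mod 818)
165^17 ≡ 371 (mod 818)
165^24 ≡ 341 (mod 818)
165^34 ≡ 217 (mod 818)
165^51 ≡ 343 (mod 818)
165^68 ≡ 463 (mod 818)
165^102 ≡ 675 (mod 818)
165^136 ≡ 53 (mod 818)
165^204 ≡ 817 (mod 818)
165^408 ≡ 1 (mod 818) ✓
Therefore the multiplicative order of 165 modulo 818 is 408.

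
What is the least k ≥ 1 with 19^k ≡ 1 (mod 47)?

ord(19) | φ(47) = 47 − 1 = 46 = 2 · 23.
Divisors of 46: 1, 2, 23, 46.
Evaluate successive powers at the divisors of 46:
19^1 ≡ 19 (mod 47)
19^2 ≡ 32 (mod 47)
19^23 ≡ 46 (mod 47)
19^46 ≡ 1 (mod 47) ✓
Hence ord(19) = 46.

46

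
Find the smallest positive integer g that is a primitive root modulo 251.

6

φ(251) = 251 − 1 = 250 = 2 · 5^3.
g is a primitive root iff g^(250/q) ≢ 1 (mod 251) for each prime q ∈ {2, 5}.
g = 2: 2^125 ≡ 250; 2^50 ≡ 1 — hits 1, so not a primitive root.
g = 3: 3^125 ≡ 1 — hits 1, so not a primitive root.
g = 4: 4^125 ≡ 1 — hits 1, so not a primitive root.
g = 5: 5^125 ≡ 1 — hits 1, so not a primitive root.
g = 6: 6^125 ≡ 250; 6^50 ≡ 219 — none is 1, so 6 is a primitive root.
So 6 is the smallest generator of (Z/251Z)^×.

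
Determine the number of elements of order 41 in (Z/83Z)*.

φ(83) = 83 − 1 = 82 = 2 · 41.
Since (Z/83Z)^× is cyclic of order 82, the number of elements of order d is φ(d) when d | 82 and 0 otherwise.
41 | 82, and φ(41) = 41 − 1 = 40.

40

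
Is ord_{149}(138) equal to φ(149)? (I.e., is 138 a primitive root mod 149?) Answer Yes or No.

φ(149) = 149 − 1 = 148 = 2^2 · 37.
It suffices to check that the order of 138 is not a proper divisor of 148: compute 138^(148/q) for q ∈ {2, 37}.
138^74 ≡ 148 (mod 149)  [q = 2: ≢ 1 ✓]
138^4 ≡ 39 (mod 149)  [q = 37: ≢ 1 ✓]
Every test exponent gives a nontrivial residue, hence 138 generates the full group.

Yes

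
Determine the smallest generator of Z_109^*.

6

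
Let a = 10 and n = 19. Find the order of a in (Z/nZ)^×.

18

By Lagrange's theorem, ord_19(10) divides φ(19) = 19 − 1 = 18 = 2 · 3^2.
Divisors of 18: 1, 2, 3, 6, 9, 18.
Check 10^d mod 19 for each divisor in increasing order:
10^1 ≡ 10 (mod 19)
10^2 ≡ 5 (mod 19)
10^3 ≡ 12 (mod 19)
10^6 ≡ 11 (mod 19)
10^9 ≡ 18 (mod 19)
10^18 ≡ 1 (mod 19) ✓
Hence ord(10) = 18.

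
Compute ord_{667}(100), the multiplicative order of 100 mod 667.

154

By Lagrange's theorem, ord_667(100) divides φ(667) = φ(23·29) = (23−1)·(29−1) = 22·28 = 616 = 2^3 · 7 · 11.
Divisors of 616: 1, 2, 4, 7, 8, 11, 14, 22, 28, 44, 56, 77, 88, 154, 308, 616.
Test each divisor d:
100^1 ≡ 100
100^2 ≡ 662
100^4 ≡ 25
100^7 ≡ 173
100^8 ≡ 625
100^11 ≡ 323
100^14 ≡ 581
100^22 ≡ 277
100^28 ≡ 59
100^44 ≡ 24
100^56 ≡ 146
100^77 ≡ 231
100^88 ≡ 576
100^154 ≡ 1
Hence ord(100) = 154.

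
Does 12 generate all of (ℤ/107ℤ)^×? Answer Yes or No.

No

φ(107) = 107 − 1 = 106 = 2 · 53.
12 is a primitive root mod 107 iff 12^(φ(107)/q) ≢ 1 for every prime q | φ(107), i.e. q ∈ {2, 53}.
12^53 ≡ 1 (mod 107)  [q = 2: ≡ 1 ✗]
12^2 ≡ 37 (mod 107)  [q = 53: ≢ 1 ✓]
12^53 ≡ 1 shows ord(12) | 53, strictly less than φ(107); not a primitive root.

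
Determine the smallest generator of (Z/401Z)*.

3

φ(401) = 401 − 1 = 400 = 2^4 · 5^2.
g is a primitive root iff g^(400/q) ≢ 1 (mod 401) for each prime q ∈ {2, 5}.
g = 2: 2^200 ≡ 1 — hits 1, so not a primitive root.
g = 3: 3^200 ≡ 400; 3^80 ≡ 72 — none is 1, so 3 is a primitive root.
Hence the least primitive root of 401 is 3.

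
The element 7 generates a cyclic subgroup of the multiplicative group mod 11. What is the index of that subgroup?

ord(7) | φ(11) = 11 − 1 = 10 = 2 · 5.
Divisors of 10: 1, 2, 5, 10.
Compute 7^d (mod 11) for the divisors d until we hit 1:
7^1 ≡ 7 (mod 11)
7^2 ≡ 5 (mod 11)
7^5 ≡ 10 (mod 11)
7^10 ≡ 1 (mod 11) ✓
The order of 7 is 10, so the subgroup it generates has 10 elements.
Index = |(Z/11Z)^×| / |⟨7⟩| = 10 / 10 = 1.

1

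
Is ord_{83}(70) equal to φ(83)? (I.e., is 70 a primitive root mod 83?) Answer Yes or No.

No

φ(83) = 83 − 1 = 82 = 2 · 41.
70 is a primitive root mod 83 iff 70^(φ(83)/q) ≢ 1 for every prime q | φ(83), i.e. q ∈ {2, 41}.
70^41 ≡ 1 (mod 83)  [q = 2: ≡ 1 ✗]
70^2 ≡ 3 (mod 83)  [q = 41: ≢ 1 ✓]
Since 70^41 ≡ 1, the order of 70 divides 41 < 82, so 70 is not a primitive root.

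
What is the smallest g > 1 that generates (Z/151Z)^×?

φ(151) = 151 − 1 = 150 = 2 · 3 · 5^2.
Test candidates g = 2, 3, … against the prime factors q ∈ {2, 3, 5} of φ(151): g is a generator iff g^(150/q) ≢ 1 for every such q.
g = 2: 2^75 ≡ 1 — hits 1, so not a primitive root.
g = 3: 3^75 ≡ 150; 3^50 ≡ 1 — hits 1, so not a primitive root.
g = 4: 4^75 ≡ 1 — hits 1, so not a primitive root.
g = 5: 5^75 ≡ 1 — hits 1, so not a primitive root.
g = 6: 6^75 ≡ 150; 6^50 ≡ 32; 6^30 ≡ 59 — none is 1, so 6 is a primitive root.
So 6 is the smallest generator of (Z/151Z)^×.

6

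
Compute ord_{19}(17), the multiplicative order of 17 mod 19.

9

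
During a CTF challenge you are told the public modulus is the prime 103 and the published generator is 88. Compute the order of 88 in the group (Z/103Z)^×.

By Lagrange's theorem, ord_103(88) divides φ(103) = 103 − 1 = 102 = 2 · 3 · 17.
Divisors of 102: 1, 2, 3, 6, 17, 34, 51, 102.
Test each divisor d:
88^1 ≡ 88
88^2 ≡ 19
88^3 ≡ 24
88^6 ≡ 61
88^17 ≡ 57
88^34 ≡ 56
88^51 ≡ 102
88^102 ≡ 1
So ord_103(88) = 102.

102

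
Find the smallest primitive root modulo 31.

3

φ(31) = 31 − 1 = 30 = 2 · 3 · 5.
Test candidates g = 2, 3, … against the prime factors q ∈ {2, 3, 5} of φ(31): g is a generator iff g^(30/q) ≢ 1 for every such q.
g = 2: 2^15 ≡ 1 — hits 1, so not a primitive root.
g = 3: 3^15 ≡ 30; 3^10 ≡ 25; 3^6 ≡ 16 — none is 1, so 3 is a primitive root.
So 3 is the smallest generator of (Z/31Z)^×.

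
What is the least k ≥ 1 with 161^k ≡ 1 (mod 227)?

113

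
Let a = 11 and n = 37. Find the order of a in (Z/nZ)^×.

6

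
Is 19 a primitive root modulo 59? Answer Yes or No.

No

φ(59) = 59 − 1 = 58 = 2 · 29.
19 is a primitive root mod 59 iff 19^(φ(59)/q) ≢ 1 for every prime q | φ(59), i.e. q ∈ {2, 29}.
19^29 ≡ 1 (mod 59)  [q = 2: ≡ 1 ✗]
19^2 ≡ 7 (mod 59)  [q = 29: ≢ 1 ✓]
Since 19^29 ≡ 1, the order of 19 divides 29 < 58, so 19 is not a primitive root.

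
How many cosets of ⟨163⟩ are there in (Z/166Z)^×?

1

The order of 163 must divide φ(166) = φ(2)·φ(83) = 1·82 = 82 = 2 · 41.
Divisors of 82: 1, 2, 41, 82.
Evaluate successive powers at the divisors of 82:
163^1 ≡ 163 (mod 166)
163^2 ≡ 9 (mod 166)
163^41 ≡ 165 (mod 166)
163^82 ≡ 1 (mod 166) ✓
The order of 163 is 82, so the subgroup it generates has 82 elements.
The index is φ(166) / ord(163) = 82 / 82 = 1.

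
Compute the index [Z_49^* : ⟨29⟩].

The order of 29 must divide φ(49) = φ(7^2) = 7·(7−1) = 42 = 2 · 3 · 7.
Divisors of 42: 1, 2, 3, 6, 7, 14, 21, 42.
Evaluate successive powers at the divisors of 42:
29^1 ≡ 29 (mod 49)
29^2 ≡ 8 (mod 49)
29^3 ≡ 36 (mod 49)
29^6 ≡ 22 (mod 49)
29^7 ≡ 1 (mod 49) ✓
Thus |⟨29⟩| = ord(29) = 7.
[(Z/49Z)^× : ⟨29⟩] = 42/7 = 6.

6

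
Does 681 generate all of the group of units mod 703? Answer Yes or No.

No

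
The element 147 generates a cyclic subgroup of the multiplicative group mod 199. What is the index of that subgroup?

3

By Lagrange's theorem, ord_199(147) divides φ(199) = 199 − 1 = 198 = 2 · 3^2 · 11.
Divisors of 198: 1, 2, 3, 6, 9, 11, 18, 22, 33, 66, 99, 198.
Check 147^d mod 199 for each divisor in increasing order:
147^1 ≡ 147 (mod 199)
147^2 ≡ 117 (mod 199)
147^3 ≡ 85 (mod 199)
147^6 ≡ 61 (mod 199)
147^9 ≡ 11 (mod 199)
147^11 ≡ 93 (mod 199)
147^18 ≡ 121 (mod 199)
147^22 ≡ 92 (mod 199)
147^33 ≡ 198 (mod 199)
147^66 ≡ 1 (mod 199) ✓
Thus |⟨147⟩| = ord(147) = 66.
The index is φ(199) / ord(147) = 198 / 66 = 3.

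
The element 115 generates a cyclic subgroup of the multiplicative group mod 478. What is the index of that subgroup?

1

The order of 115 must divide φ(478) = φ(2)·φ(239) = 1·238 = 238 = 2 · 7 · 17.
Divisors of 238: 1, 2, 7, 14, 17, 34, 119, 238.
Test each divisor d:
115^1 ≡ 115 (mod 478)
115^2 ≡ 319 (mod 478)
115^7 ≡ 199 (mod 478)
115^14 ≡ 405 (mod 478)
115^17 ≡ 229 (mod 478)
115^34 ≡ 339 (mod 478)
115^119 ≡ 477 (mod 478)
115^238 ≡ 1 (mod 478) ✓
So ord_478(115) = 238, hence |⟨115⟩| = 238.
[(Z/478Z)^× : ⟨115⟩] = 238/238 = 1.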